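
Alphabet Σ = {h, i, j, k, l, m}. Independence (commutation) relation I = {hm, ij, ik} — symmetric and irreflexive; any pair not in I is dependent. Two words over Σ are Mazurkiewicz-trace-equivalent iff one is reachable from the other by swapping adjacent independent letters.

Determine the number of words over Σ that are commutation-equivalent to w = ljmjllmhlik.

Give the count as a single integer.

4

drop 0:l onto floor
drop 1:j onto {0:l}
drop 2:m onto {1:j}
drop 3:j onto {2:m}
drop 4:l onto {3:j}
drop 5:l onto {4:l}
drop 6:m onto {5:l}
drop 7:h onto {5:l}
drop 8:l onto {6:m, 7:h}
drop 9:i onto {8:l}
drop 10:k onto {8:l}
ground layer = {0:l}
drop-orders for the pieces not yet dropped (sum over which currently-grounded one goes next):
  1 to go: {9} 1  {10} 1
  2 to go: {9,10} 2
  3 to go: {8,9,10} 2
  4 to go: {6,8,9,10} 2  {7,8,9,10} 2
  5 to go: {6,7,8,9,10} 4
  6 to go: {5,6,7,8,9,10} 4
  7 to go: {4,5,6,7,8,9,10} 4
  8 to go: {3,4,5,6,7,8,9,10} 4
  9 to go: {2,3,4,5,6,7,8,9,10} 4
  if 0:l drops first: 4 orders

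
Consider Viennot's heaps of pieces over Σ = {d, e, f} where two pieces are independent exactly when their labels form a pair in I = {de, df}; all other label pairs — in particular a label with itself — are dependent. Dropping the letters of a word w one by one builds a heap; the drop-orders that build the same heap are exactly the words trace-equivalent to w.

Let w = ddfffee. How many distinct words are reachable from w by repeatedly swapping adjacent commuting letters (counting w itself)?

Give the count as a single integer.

drop 0:d onto floor
drop 1:d onto {0:d}
drop 2:f onto floor
drop 3:f onto {2:f}
drop 4:f onto {3:f}
drop 5:e onto {4:f}
drop 6:e onto {5:e}
ground layer = {0:d, 2:f}
drop-orders for the pieces not yet dropped (sum over which currently-grounded one goes next):
  1 to go: {1} 1  {6} 1
  2 to go: {0,1} 1  {1,6} 2  {5,6} 1
  3 to go: {0,1,6} 3  {1,5,6} 3  {4,5,6} 1
  4 to go: {0,1,5,6} 6  {1,4,5,6} 4  {3,4,5,6} 1
  5 to go: {0,1,4,5,6} 10  {1,3,4,5,6} 5  {2,3,4,5,6} 1
  if 0:d drops first: 6 orders
  if 2:f drops first: 15 orders
heap linearizations: 21

21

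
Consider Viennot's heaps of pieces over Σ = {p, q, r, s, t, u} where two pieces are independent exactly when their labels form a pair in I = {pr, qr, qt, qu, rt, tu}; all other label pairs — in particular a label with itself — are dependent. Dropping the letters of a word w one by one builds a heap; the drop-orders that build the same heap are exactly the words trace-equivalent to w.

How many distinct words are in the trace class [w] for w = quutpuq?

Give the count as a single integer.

24

piece 0:q — minimal
piece 1:u — minimal
piece 2:u rests on {1:u}
piece 3:t — minimal
piece 4:p rests on {0:q, 2:u, 3:t}
piece 5:u rests on {4:p}
piece 6:q rests on {4:p}
minimal pieces: {0:q, 1:u, 3:t}
ways to finish when only these pieces remain (= sum over removing one remaining piece with nothing left below it):
  1 left: {5}→1  {6}→1
  2 left: {5,6}→2
  3 left: {4,5,6}→2
  4 left: {0,4,5,6}→2  {2,4,5,6}→2  {3,4,5,6}→2
  5 left: {0,2,4,5,6}→4  {0,3,4,5,6}→4  {1,2,4,5,6}→2  {2,3,4,5,6}→4
  placing 0:q first → 6 extensions
  placing 1:u first → 12 extensions
  placing 3:t first → 6 extensions
total linear extensions = 24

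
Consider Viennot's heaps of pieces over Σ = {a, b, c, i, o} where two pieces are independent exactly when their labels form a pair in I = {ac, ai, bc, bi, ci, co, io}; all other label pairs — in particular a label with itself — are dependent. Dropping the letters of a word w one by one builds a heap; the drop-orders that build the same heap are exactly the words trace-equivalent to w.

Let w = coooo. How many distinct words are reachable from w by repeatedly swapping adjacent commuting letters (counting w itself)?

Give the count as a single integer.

5

piece 0:c — minimal
piece 1:o — minimal
piece 2:o rests on {1:o}
piece 3:o rests on {2:o}
piece 4:o rests on {3:o}
minimal pieces: {0:c, 1:o}
ways to finish when only these pieces remain (= sum over removing one remaining piece with nothing left below it):
  1 left: {0}→1  {4}→1
  2 left: {0,4}→2  {3,4}→1
  3 left: {0,3,4}→3  {2,3,4}→1
  placing 0:c first → 1 extensions
  placing 1:o first → 4 extensions
total linear extensions = 5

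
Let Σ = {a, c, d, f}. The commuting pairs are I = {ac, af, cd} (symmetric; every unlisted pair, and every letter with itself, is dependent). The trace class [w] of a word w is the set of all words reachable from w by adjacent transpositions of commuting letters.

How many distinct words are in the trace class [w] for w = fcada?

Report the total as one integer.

7

0(f) covers ∅
1(c) covers 0:f
2(a) covers ∅
3(d) covers 0:f, 2:a
4(a) covers 3:d
floor of heap: 0:f, 2:a
completions by unplaced set U, small U first (add the entries for U minus each lowest piece of U):
  |U|=1: {1}:1  {4}:1
  |U|=2: {1,4}:2  {3,4}:1
  |U|=3: {1,3,4}:3  {2,3,4}:1
  start at 0(f): 4
  start at 2(a): 3
sum over floor = 7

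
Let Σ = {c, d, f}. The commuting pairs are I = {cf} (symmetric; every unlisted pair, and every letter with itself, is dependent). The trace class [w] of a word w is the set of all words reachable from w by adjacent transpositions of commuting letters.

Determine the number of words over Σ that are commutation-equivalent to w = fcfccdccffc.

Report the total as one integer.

drop 0:f onto floor
drop 1:c onto floor
drop 2:f onto {0:f}
drop 3:c onto {1:c}
drop 4:c onto {3:c}
drop 5:d onto {2:f, 4:c}
drop 6:c onto {5:d}
drop 7:c onto {6:c}
drop 8:f onto {5:d}
drop 9:f onto {8:f}
drop 10:c onto {7:c}
ground layer = {0:f, 1:c}
drop-orders for the pieces not yet dropped (sum over which currently-grounded one goes next):
  1 to go: {9} 1  {10} 1
  2 to go: {7,10} 1  {8,9} 1  {9,10} 2
  3 to go: {6,7,10} 1  {7,9,10} 3  {8,9,10} 3
  4 to go: {6,7,9,10} 4  {7,8,9,10} 6
  5 to go: {6,7,8,9,10} 10
  6 to go: {5,6,7,8,9,10} 10
  7 to go: {2,5,6,7,8,9,10} 10  {4,5,6,7,8,9,10} 10
  8 to go: {0,2,5,6,7,8,9,10} 10  {2,4,5,6,7,8,9,10} 20  {3,4,5,6,7,8,9,10} 10
  9 to go: {0,2,4,5,6,7,8,9,10} 30  {1,3,4,5,6,7,8,9,10} 10  {2,3,4,5,6,7,8,9,10} 30
  if 0:f drops first: 40 orders
  if 1:c drops first: 60 orders
heap linearizations: 100

100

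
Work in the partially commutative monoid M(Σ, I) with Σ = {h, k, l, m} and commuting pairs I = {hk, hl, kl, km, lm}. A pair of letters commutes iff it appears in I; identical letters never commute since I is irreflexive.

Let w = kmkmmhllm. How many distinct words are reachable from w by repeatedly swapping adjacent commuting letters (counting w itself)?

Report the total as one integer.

drop 0:k onto floor
drop 1:m onto floor
drop 2:k onto {0:k}
drop 3:m onto {1:m}
drop 4:m onto {3:m}
drop 5:h onto {4:m}
drop 6:l onto floor
drop 7:l onto {6:l}
drop 8:m onto {5:h}
ground layer = {0:k, 1:m, 6:l}
drop-orders for the pieces not yet dropped (sum over which currently-grounded one goes next):
  1 to go: {2} 1  {7} 1  {8} 1
  2 to go: {0,2} 1  {2,7} 2  {2,8} 2  {5,8} 1  {6,7} 1  {7,8} 2
  3 to go: {0,2,7} 3  {0,2,8} 3  {2,5,8} 3  {2,6,7} 3  {2,7,8} 6  {4,5,8} 1  {5,7,8} 3  {6,7,8} 3
  4 to go: {0,2,5,8} 6  {0,2,6,7} 6  {0,2,7,8} 12  {2,4,5,8} 4  {2,5,7,8} 12  {2,6,7,8} 12  {3,4,5,8} 1  {4,5,7,8} 4  {5,6,7,8} 6
  5 to go: {0,2,4,5,8} 10  {0,2,5,7,8} 30  {0,2,6,7,8} 30  {1,3,4,5,8} 1  {2,3,4,5,8} 5  {2,4,5,7,8} 20  {2,5,6,7,8} 30  {3,4,5,7,8} 5  {4,5,6,7,8} 10
  6 to go: {0,2,3,4,5,8} 15  {0,2,4,5,7,8} 60  {0,2,5,6,7,8} 90  {1,2,3,4,5,8} 6  {1,3,4,5,7,8} 6  {2,3,4,5,7,8} 30  {2,4,5,6,7,8} 60  {3,4,5,6,7,8} 15
  7 to go: {0,1,2,3,4,5,8} 21  {0,2,3,4,5,7,8} 105  {0,2,4,5,6,7,8} 210  {1,2,3,4,5,7,8} 42  {1,3,4,5,6,7,8} 21  {2,3,4,5,6,7,8} 105
  if 0:k drops first: 168 orders
  if 1:m drops first: 420 orders
  if 6:l drops first: 168 orders
heap linearizations: 756

756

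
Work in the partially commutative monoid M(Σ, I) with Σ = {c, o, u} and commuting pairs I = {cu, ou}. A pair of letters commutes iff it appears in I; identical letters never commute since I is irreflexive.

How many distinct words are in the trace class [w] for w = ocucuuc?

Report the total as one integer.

piece 0:o — minimal
piece 1:c rests on {0:o}
piece 2:u — minimal
piece 3:c rests on {1:c}
piece 4:u rests on {2:u}
piece 5:u rests on {4:u}
piece 6:c rests on {3:c}
minimal pieces: {0:o, 2:u}
ways to finish when only these pieces remain (= sum over removing one remaining piece with nothing left below it):
  1 left: {5}→1  {6}→1
  2 left: {3,6}→1  {4,5}→1  {5,6}→2
  3 left: {1,3,6}→1  {2,4,5}→1  {3,5,6}→3  {4,5,6}→3
  4 left: {0,1,3,6}→1  {1,3,5,6}→4  {2,4,5,6}→4  {3,4,5,6}→6
  5 left: {0,1,3,5,6}→5  {1,3,4,5,6}→10  {2,3,4,5,6}→10
  placing 0:o first → 20 extensions
  placing 2:u first → 15 extensions
total linear extensions = 35

35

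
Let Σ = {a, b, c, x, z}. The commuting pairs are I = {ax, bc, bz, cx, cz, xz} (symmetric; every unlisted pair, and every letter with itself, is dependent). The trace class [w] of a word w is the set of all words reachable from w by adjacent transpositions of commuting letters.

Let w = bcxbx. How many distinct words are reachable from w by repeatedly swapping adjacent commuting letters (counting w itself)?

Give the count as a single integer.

0(b) covers ∅
1(c) covers ∅
2(x) covers 0:b
3(b) covers 2:x
4(x) covers 3:b
floor of heap: 0:b, 1:c
completions by unplaced set U, small U first (add the entries for U minus each lowest piece of U):
  |U|=1: {1}:1  {4}:1
  |U|=2: {1,4}:2  {3,4}:1
  |U|=3: {1,3,4}:3  {2,3,4}:1
  start at 0(b): 4
  start at 1(c): 1
sum over floor = 5

5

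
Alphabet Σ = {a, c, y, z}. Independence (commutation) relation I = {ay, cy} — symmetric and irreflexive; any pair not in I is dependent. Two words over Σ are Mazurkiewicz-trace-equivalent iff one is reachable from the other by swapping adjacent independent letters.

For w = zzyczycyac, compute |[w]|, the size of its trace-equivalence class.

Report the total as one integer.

20

drop 0:z onto floor
drop 1:z onto {0:z}
drop 2:y onto {1:z}
drop 3:c onto {1:z}
drop 4:z onto {2:y, 3:c}
drop 5:y onto {4:z}
drop 6:c onto {4:z}
drop 7:y onto {5:y}
drop 8:a onto {6:c}
drop 9:c onto {8:a}
ground layer = {0:z}
drop-orders for the pieces not yet dropped (sum over which currently-grounded one goes next):
  1 to go: {7} 1  {9} 1
  2 to go: {5,7} 1  {7,9} 2  {8,9} 1
  3 to go: {5,7,9} 3  {6,8,9} 1  {7,8,9} 3
  4 to go: {5,7,8,9} 6  {6,7,8,9} 4
  5 to go: {5,6,7,8,9} 10
  6 to go: {4,5,6,7,8,9} 10
  7 to go: {2,4,5,6,7,8,9} 10  {3,4,5,6,7,8,9} 10
  8 to go: {2,3,4,5,6,7,8,9} 20
  if 0:z drops first: 20 orders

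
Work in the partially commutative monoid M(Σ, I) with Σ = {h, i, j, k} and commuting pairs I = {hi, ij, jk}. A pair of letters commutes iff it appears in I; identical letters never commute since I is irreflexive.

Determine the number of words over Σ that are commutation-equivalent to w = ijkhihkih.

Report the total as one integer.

drop 0:i onto floor
drop 1:j onto floor
drop 2:k onto {0:i}
drop 3:h onto {1:j, 2:k}
drop 4:i onto {2:k}
drop 5:h onto {3:h}
drop 6:k onto {4:i, 5:h}
drop 7:i onto {6:k}
drop 8:h onto {6:k}
ground layer = {0:i, 1:j}
drop-orders for the pieces not yet dropped (sum over which currently-grounded one goes next):
  1 to go: {7} 1  {8} 1
  2 to go: {7,8} 2
  3 to go: {6,7,8} 2
  4 to go: {4,6,7,8} 2  {5,6,7,8} 2
  5 to go: {3,5,6,7,8} 2  {4,5,6,7,8} 4
  6 to go: {1,3,5,6,7,8} 2  {3,4,5,6,7,8} 6
  7 to go: {1,3,4,5,6,7,8} 8  {2,3,4,5,6,7,8} 6
  if 0:i drops first: 14 orders
  if 1:j drops first: 6 orders
heap linearizations: 20

20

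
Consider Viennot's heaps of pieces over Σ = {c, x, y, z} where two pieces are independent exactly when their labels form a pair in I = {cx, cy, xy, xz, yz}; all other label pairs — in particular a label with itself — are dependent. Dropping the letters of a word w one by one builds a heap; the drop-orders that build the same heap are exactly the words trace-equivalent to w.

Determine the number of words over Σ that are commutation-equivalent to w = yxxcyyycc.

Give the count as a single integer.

1260

#0=y has no predecessor
#1=x has no predecessor
#2=x depends on [1:x]
#3=c has no predecessor
#4=y depends on [0:y]
#5=y depends on [4:y]
#6=y depends on [5:y]
#7=c depends on [3:c]
#8=c depends on [7:c]
sources: [0:y, 1:x, 3:c]
N(rest) = Σ N(rest − s) over sources s of rest; N(one piece) = 1:
  size 1 → [2]=1  [6]=1  [8]=1
  size 2 → [1,2]=1  [2,6]=2  [2,8]=2  [5,6]=1  [6,8]=2  [7,8]=1
  size 3 → [1,2,6]=3  [1,2,8]=3  [2,5,6]=3  [2,6,8]=6  [2,7,8]=3  [3,7,8]=1  [4,5,6]=1  [5,6,8]=3  [6,7,8]=3
  size 4 → [0,4,5,6]=1  [1,2,5,6]=6  [1,2,6,8]=12  [1,2,7,8]=6  [2,3,7,8]=4  [2,4,5,6]=4  [2,5,6,8]=12  [2,6,7,8]=12  [3,6,7,8]=4  [4,5,6,8]=4  [5,6,7,8]=6
  size 5 → [0,2,4,5,6]=5  [0,4,5,6,8]=5  [1,2,3,7,8]=10  [1,2,4,5,6]=10  [1,2,5,6,8]=30  [1,2,6,7,8]=30  [2,3,6,7,8]=20  [2,4,5,6,8]=20  [2,5,6,7,8]=30  [3,5,6,7,8]=10  [4,5,6,7,8]=10
  size 6 → [0,1,2,4,5,6]=15  [0,2,4,5,6,8]=30  [0,4,5,6,7,8]=15  [1,2,3,6,7,8]=60  [1,2,4,5,6,8]=60  [1,2,5,6,7,8]=90  [2,3,5,6,7,8]=60  [2,4,5,6,7,8]=60  [3,4,5,6,7,8]=20
  size 7 → [0,1,2,4,5,6,8]=105  [0,2,4,5,6,7,8]=105  [0,3,4,5,6,7,8]=35  [1,2,3,5,6,7,8]=210  [1,2,4,5,6,7,8]=210  [2,3,4,5,6,7,8]=140
  first=0(y) contributes 560
  first=1(x) contributes 280
  first=3(c) contributes 420
|[w]| = 1260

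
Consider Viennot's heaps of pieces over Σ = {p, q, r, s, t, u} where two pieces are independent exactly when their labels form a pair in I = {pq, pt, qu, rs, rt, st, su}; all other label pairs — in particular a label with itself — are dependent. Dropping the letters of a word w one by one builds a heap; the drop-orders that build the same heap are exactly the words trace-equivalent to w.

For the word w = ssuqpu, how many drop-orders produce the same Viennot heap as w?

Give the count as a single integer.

#0=s has no predecessor
#1=s depends on [0:s]
#2=u has no predecessor
#3=q depends on [1:s]
#4=p depends on [1:s, 2:u]
#5=u depends on [4:p]
sources: [0:s, 2:u]
N(rest) = Σ N(rest − s) over sources s of rest; N(one piece) = 1:
  size 1 → [3]=1  [5]=1
  size 2 → [3,5]=2  [4,5]=1
  size 3 → [2,4,5]=1  [3,4,5]=3
  size 4 → [1,3,4,5]=3  [2,3,4,5]=4
  first=0(s) contributes 7
  first=2(u) contributes 3
|[w]| = 10

10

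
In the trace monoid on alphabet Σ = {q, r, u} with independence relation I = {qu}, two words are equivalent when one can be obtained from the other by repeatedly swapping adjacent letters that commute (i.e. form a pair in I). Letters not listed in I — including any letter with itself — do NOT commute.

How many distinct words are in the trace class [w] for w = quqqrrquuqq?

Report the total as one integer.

40

0(q) covers ∅
1(u) covers ∅
2(q) covers 0:q
3(q) covers 2:q
4(r) covers 1:u, 3:q
5(r) covers 4:r
6(q) covers 5:r
7(u) covers 5:r
8(u) covers 7:u
9(q) covers 6:q
10(q) covers 9:q
floor of heap: 0:q, 1:u
completions by unplaced set U, small U first (add the entries for U minus each lowest piece of U):
  |U|=1: {8}:1  {10}:1
  |U|=2: {7,8}:1  {8,10}:2  {9,10}:1
  |U|=3: {6,9,10}:1  {7,8,10}:3  {8,9,10}:3
  |U|=4: {6,8,9,10}:4  {7,8,9,10}:6
  |U|=5: {6,7,8,9,10}:10
  |U|=6: {5,6,7,8,9,10}:10
  |U|=7: {4,5,6,7,8,9,10}:10
  |U|=8: {1,4,5,6,7,8,9,10}:10  {3,4,5,6,7,8,9,10}:10
  |U|=9: {1,3,4,5,6,7,8,9,10}:20  {2,3,4,5,6,7,8,9,10}:10
  start at 0(q): 30
  start at 1(u): 10
sum over floor = 40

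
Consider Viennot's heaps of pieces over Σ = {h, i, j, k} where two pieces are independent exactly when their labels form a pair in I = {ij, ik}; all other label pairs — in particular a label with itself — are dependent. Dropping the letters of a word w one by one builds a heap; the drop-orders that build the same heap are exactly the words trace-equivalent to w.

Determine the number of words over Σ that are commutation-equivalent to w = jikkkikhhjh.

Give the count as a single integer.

0(j) covers ∅
1(i) covers ∅
2(k) covers 0:j
3(k) covers 2:k
4(k) covers 3:k
5(i) covers 1:i
6(k) covers 4:k
7(h) covers 5:i, 6:k
8(h) covers 7:h
9(j) covers 8:h
10(h) covers 9:j
floor of heap: 0:j, 1:i
completions by unplaced set U, small U first (add the entries for U minus each lowest piece of U):
  |U|=1: {10}:1
  |U|=2: {9,10}:1
  |U|=3: {8,9,10}:1
  |U|=4: {7,8,9,10}:1
  |U|=5: {5,7,8,9,10}:1  {6,7,8,9,10}:1
  |U|=6: {1,5,7,8,9,10}:1  {4,6,7,8,9,10}:1  {5,6,7,8,9,10}:2
  |U|=7: {1,5,6,7,8,9,10}:3  {3,4,6,7,8,9,10}:1  {4,5,6,7,8,9,10}:3
  |U|=8: {1,4,5,6,7,8,9,10}:6  {2,3,4,6,7,8,9,10}:1  {3,4,5,6,7,8,9,10}:4
  |U|=9: {0,2,3,4,6,7,8,9,10}:1  {1,3,4,5,6,7,8,9,10}:10  {2,3,4,5,6,7,8,9,10}:5
  start at 0(j): 15
  start at 1(i): 6
sum over floor = 21

21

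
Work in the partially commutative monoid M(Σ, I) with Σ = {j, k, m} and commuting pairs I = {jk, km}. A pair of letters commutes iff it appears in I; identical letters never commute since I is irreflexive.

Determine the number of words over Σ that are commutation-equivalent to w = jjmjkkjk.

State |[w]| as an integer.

drop 0:j onto floor
drop 1:j onto {0:j}
drop 2:m onto {1:j}
drop 3:j onto {2:m}
drop 4:k onto floor
drop 5:k onto {4:k}
drop 6:j onto {3:j}
drop 7:k onto {5:k}
ground layer = {0:j, 4:k}
drop-orders for the pieces not yet dropped (sum over which currently-grounded one goes next):
  1 to go: {6} 1  {7} 1
  2 to go: {3,6} 1  {5,7} 1  {6,7} 2
  3 to go: {2,3,6} 1  {3,6,7} 3  {4,5,7} 1  {5,6,7} 3
  4 to go: {1,2,3,6} 1  {2,3,6,7} 4  {3,5,6,7} 6  {4,5,6,7} 4
  5 to go: {0,1,2,3,6} 1  {1,2,3,6,7} 5  {2,3,5,6,7} 10  {3,4,5,6,7} 10
  6 to go: {0,1,2,3,6,7} 6  {1,2,3,5,6,7} 15  {2,3,4,5,6,7} 20
  if 0:j drops first: 35 orders
  if 4:k drops first: 21 orders
heap linearizations: 56

56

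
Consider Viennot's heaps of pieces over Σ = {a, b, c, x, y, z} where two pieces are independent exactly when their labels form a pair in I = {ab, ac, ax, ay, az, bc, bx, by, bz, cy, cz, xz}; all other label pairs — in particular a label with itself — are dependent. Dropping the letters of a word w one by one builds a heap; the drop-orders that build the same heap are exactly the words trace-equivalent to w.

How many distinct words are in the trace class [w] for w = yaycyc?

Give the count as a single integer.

piece 0:y — minimal
piece 1:a — minimal
piece 2:y rests on {0:y}
piece 3:c — minimal
piece 4:y rests on {2:y}
piece 5:c rests on {3:c}
minimal pieces: {0:y, 1:a, 3:c}
ways to finish when only these pieces remain (= sum over removing one remaining piece with nothing left below it):
  1 left: {1}→1  {4}→1  {5}→1
  2 left: {1,4}→2  {1,5}→2  {2,4}→1  {3,5}→1  {4,5}→2
  3 left: {0,2,4}→1  {1,2,4}→3  {1,3,5}→3  {1,4,5}→6  {2,4,5}→3  {3,4,5}→3
  4 left: {0,1,2,4}→4  {0,2,4,5}→4  {1,2,4,5}→12  {1,3,4,5}→12  {2,3,4,5}→6
  placing 0:y first → 30 extensions
  placing 1:a first → 10 extensions
  placing 3:c first → 20 extensions
total linear extensions = 60

60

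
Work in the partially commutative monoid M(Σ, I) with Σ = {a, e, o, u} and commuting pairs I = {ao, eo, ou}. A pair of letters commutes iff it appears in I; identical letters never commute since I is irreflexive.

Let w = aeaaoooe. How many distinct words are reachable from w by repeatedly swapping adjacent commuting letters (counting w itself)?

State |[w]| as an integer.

56

0(a) covers ∅
1(e) covers 0:a
2(a) covers 1:e
3(a) covers 2:a
4(o) covers ∅
5(o) covers 4:o
6(o) covers 5:o
7(e) covers 3:a
floor of heap: 0:a, 4:o
completions by unplaced set U, small U first (add the entries for U minus each lowest piece of U):
  |U|=1: {6}:1  {7}:1
  |U|=2: {3,7}:1  {5,6}:1  {6,7}:2
  |U|=3: {2,3,7}:1  {3,6,7}:3  {4,5,6}:1  {5,6,7}:3
  |U|=4: {1,2,3,7}:1  {2,3,6,7}:4  {3,5,6,7}:6  {4,5,6,7}:4
  |U|=5: {0,1,2,3,7}:1  {1,2,3,6,7}:5  {2,3,5,6,7}:10  {3,4,5,6,7}:10
  |U|=6: {0,1,2,3,6,7}:6  {1,2,3,5,6,7}:15  {2,3,4,5,6,7}:20
  start at 0(a): 35
  start at 4(o): 21
sum over floor = 56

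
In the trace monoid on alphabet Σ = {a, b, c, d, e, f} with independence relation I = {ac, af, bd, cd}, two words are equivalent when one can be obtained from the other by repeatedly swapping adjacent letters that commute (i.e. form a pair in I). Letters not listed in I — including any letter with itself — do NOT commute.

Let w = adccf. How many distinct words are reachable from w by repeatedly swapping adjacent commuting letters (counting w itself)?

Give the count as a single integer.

6

#0=a has no predecessor
#1=d depends on [0:a]
#2=c has no predecessor
#3=c depends on [2:c]
#4=f depends on [1:d, 3:c]
sources: [0:a, 2:c]
N(rest) = Σ N(rest − s) over sources s of rest; N(one piece) = 1:
  size 1 → [4]=1
  size 2 → [1,4]=1  [3,4]=1
  size 3 → [0,1,4]=1  [1,3,4]=2  [2,3,4]=1
  first=0(a) contributes 3
  first=2(c) contributes 3
|[w]| = 6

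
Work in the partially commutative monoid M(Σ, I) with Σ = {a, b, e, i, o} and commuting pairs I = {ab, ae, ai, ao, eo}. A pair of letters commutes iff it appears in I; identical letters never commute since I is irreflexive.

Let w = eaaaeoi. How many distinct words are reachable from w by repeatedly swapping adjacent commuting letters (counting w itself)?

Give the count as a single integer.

105

drop 0:e onto floor
drop 1:a onto floor
drop 2:a onto {1:a}
drop 3:a onto {2:a}
drop 4:e onto {0:e}
drop 5:o onto floor
drop 6:i onto {4:e, 5:o}
ground layer = {0:e, 1:a, 5:o}
drop-orders for the pieces not yet dropped (sum over which currently-grounded one goes next):
  1 to go: {3} 1  {6} 1
  2 to go: {2,3} 1  {3,6} 2  {4,6} 1  {5,6} 1
  3 to go: {0,4,6} 1  {1,2,3} 1  {2,3,6} 3  {3,4,6} 3  {3,5,6} 3  {4,5,6} 2
  4 to go: {0,3,4,6} 4  {0,4,5,6} 3  {1,2,3,6} 4  {2,3,4,6} 6  {2,3,5,6} 6  {3,4,5,6} 8
  5 to go: {0,2,3,4,6} 10  {0,3,4,5,6} 15  {1,2,3,4,6} 10  {1,2,3,5,6} 10  {2,3,4,5,6} 20
  if 0:e drops first: 40 orders
  if 1:a drops first: 45 orders
  if 5:o drops first: 20 orders
heap linearizations: 105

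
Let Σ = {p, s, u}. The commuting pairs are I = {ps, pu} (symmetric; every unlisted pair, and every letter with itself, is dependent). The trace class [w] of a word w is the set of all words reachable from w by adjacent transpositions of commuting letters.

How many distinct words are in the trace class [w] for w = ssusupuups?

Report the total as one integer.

piece 0:s — minimal
piece 1:s rests on {0:s}
piece 2:u rests on {1:s}
piece 3:s rests on {2:u}
piece 4:u rests on {3:s}
piece 5:p — minimal
piece 6:u rests on {4:u}
piece 7:u rests on {6:u}
piece 8:p rests on {5:p}
piece 9:s rests on {7:u}
minimal pieces: {0:s, 5:p}
ways to finish when only these pieces remain (= sum over removing one remaining piece with nothing left below it):
  1 left: {8}→1  {9}→1
  2 left: {5,8}→1  {7,9}→1  {8,9}→2
  3 left: {5,8,9}→3  {6,7,9}→1  {7,8,9}→3
  4 left: {4,6,7,9}→1  {5,7,8,9}→6  {6,7,8,9}→4
  5 left: {3,4,6,7,9}→1  {4,6,7,8,9}→5  {5,6,7,8,9}→10
  6 left: {2,3,4,6,7,9}→1  {3,4,6,7,8,9}→6  {4,5,6,7,8,9}→15
  7 left: {1,2,3,4,6,7,9}→1  {2,3,4,6,7,8,9}→7  {3,4,5,6,7,8,9}→21
  8 left: {0,1,2,3,4,6,7,9}→1  {1,2,3,4,6,7,8,9}→8  {2,3,4,5,6,7,8,9}→28
  placing 0:s first → 36 extensions
  placing 5:p first → 9 extensions
total linear extensions = 45

45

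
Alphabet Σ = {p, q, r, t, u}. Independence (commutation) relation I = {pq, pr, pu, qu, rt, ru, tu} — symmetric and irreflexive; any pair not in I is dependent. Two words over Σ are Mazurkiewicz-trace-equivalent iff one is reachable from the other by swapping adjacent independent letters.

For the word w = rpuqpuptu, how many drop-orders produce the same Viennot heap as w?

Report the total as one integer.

840

drop 0:r onto floor
drop 1:p onto floor
drop 2:u onto floor
drop 3:q onto {0:r}
drop 4:p onto {1:p}
drop 5:u onto {2:u}
drop 6:p onto {4:p}
drop 7:t onto {3:q, 6:p}
drop 8:u onto {5:u}
ground layer = {0:r, 1:p, 2:u}
drop-orders for the pieces not yet dropped (sum over which currently-grounded one goes next):
  1 to go: {7} 1  {8} 1
  2 to go: {3,7} 1  {5,8} 1  {6,7} 1  {7,8} 2
  3 to go: {0,3,7} 1  {2,5,8} 1  {3,6,7} 2  {3,7,8} 3  {4,6,7} 1  {5,7,8} 3  {6,7,8} 3
  4 to go: {0,3,6,7} 3  {0,3,7,8} 4  {1,4,6,7} 1  {2,5,7,8} 4  {3,4,6,7} 3  {3,5,7,8} 6  {3,6,7,8} 8  {4,6,7,8} 4  {5,6,7,8} 6
  5 to go: {0,3,4,6,7} 6  {0,3,5,7,8} 10  {0,3,6,7,8} 15  {1,3,4,6,7} 4  {1,4,6,7,8} 5  {2,3,5,7,8} 10  {2,5,6,7,8} 10  {3,4,6,7,8} 15  {3,5,6,7,8} 20  {4,5,6,7,8} 10
  6 to go: {0,1,3,4,6,7} 10  {0,2,3,5,7,8} 20  {0,3,4,6,7,8} 36  {0,3,5,6,7,8} 45  {1,3,4,6,7,8} 24  {1,4,5,6,7,8} 15  {2,3,5,6,7,8} 40  {2,4,5,6,7,8} 20  {3,4,5,6,7,8} 45
  7 to go: {0,1,3,4,6,7,8} 70  {0,2,3,5,6,7,8} 105  {0,3,4,5,6,7,8} 126  {1,2,4,5,6,7,8} 35  {1,3,4,5,6,7,8} 84  {2,3,4,5,6,7,8} 105
  if 0:r drops first: 224 orders
  if 1:p drops first: 336 orders
  if 2:u drops first: 280 orders
heap linearizations: 840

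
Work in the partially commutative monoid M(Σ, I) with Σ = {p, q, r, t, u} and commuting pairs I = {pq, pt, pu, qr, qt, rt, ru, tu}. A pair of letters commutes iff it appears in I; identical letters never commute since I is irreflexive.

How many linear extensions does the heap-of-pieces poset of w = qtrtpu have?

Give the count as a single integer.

piece 0:q — minimal
piece 1:t — minimal
piece 2:r — minimal
piece 3:t rests on {1:t}
piece 4:p rests on {2:r}
piece 5:u rests on {0:q}
minimal pieces: {0:q, 1:t, 2:r}
ways to finish when only these pieces remain (= sum over removing one remaining piece with nothing left below it):
  1 left: {3}→1  {4}→1  {5}→1
  2 left: {0,5}→1  {1,3}→1  {2,4}→1  {3,4}→2  {3,5}→2  {4,5}→2
  3 left: {0,3,5}→3  {0,4,5}→3  {1,3,4}→3  {1,3,5}→3  {2,3,4}→3  {2,4,5}→3  {3,4,5}→6
  4 left: {0,1,3,5}→6  {0,2,4,5}→6  {0,3,4,5}→12  {1,2,3,4}→6  {1,3,4,5}→12  {2,3,4,5}→12
  placing 0:q first → 30 extensions
  placing 1:t first → 30 extensions
  placing 2:r first → 30 extensions
total linear extensions = 90

90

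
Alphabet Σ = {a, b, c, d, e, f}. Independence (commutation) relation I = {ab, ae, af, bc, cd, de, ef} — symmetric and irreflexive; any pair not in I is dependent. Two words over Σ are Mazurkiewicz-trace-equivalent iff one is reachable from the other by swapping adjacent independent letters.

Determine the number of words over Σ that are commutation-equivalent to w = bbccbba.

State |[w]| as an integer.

drop 0:b onto floor
drop 1:b onto {0:b}
drop 2:c onto floor
drop 3:c onto {2:c}
drop 4:b onto {1:b}
drop 5:b onto {4:b}
drop 6:a onto {3:c}
ground layer = {0:b, 2:c}
drop-orders for the pieces not yet dropped (sum over which currently-grounded one goes next):
  1 to go: {5} 1  {6} 1
  2 to go: {3,6} 1  {4,5} 1  {5,6} 2
  3 to go: {1,4,5} 1  {2,3,6} 1  {3,5,6} 3  {4,5,6} 3
  4 to go: {0,1,4,5} 1  {1,4,5,6} 4  {2,3,5,6} 4  {3,4,5,6} 6
  5 to go: {0,1,4,5,6} 5  {1,3,4,5,6} 10  {2,3,4,5,6} 10
  if 0:b drops first: 20 orders
  if 2:c drops first: 15 orders
heap linearizations: 35

35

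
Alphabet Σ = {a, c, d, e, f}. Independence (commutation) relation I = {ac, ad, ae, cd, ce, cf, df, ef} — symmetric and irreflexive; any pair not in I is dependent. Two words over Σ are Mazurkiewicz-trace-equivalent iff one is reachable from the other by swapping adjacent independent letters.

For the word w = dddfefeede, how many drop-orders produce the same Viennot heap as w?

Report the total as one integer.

piece 0:d — minimal
piece 1:d rests on {0:d}
piece 2:d rests on {1:d}
piece 3:f — minimal
piece 4:e rests on {2:d}
piece 5:f rests on {3:f}
piece 6:e rests on {4:e}
piece 7:e rests on {6:e}
piece 8:d rests on {7:e}
piece 9:e rests on {8:d}
minimal pieces: {0:d, 3:f}
ways to finish when only these pieces remain (= sum over removing one remaining piece with nothing left below it):
  1 left: {5}→1  {9}→1
  2 left: {3,5}→1  {5,9}→2  {8,9}→1
  3 left: {3,5,9}→3  {5,8,9}→3  {7,8,9}→1
  4 left: {3,5,8,9}→6  {5,7,8,9}→4  {6,7,8,9}→1
  5 left: {3,5,7,8,9}→10  {4,6,7,8,9}→1  {5,6,7,8,9}→5
  6 left: {2,4,6,7,8,9}→1  {3,5,6,7,8,9}→15  {4,5,6,7,8,9}→6
  7 left: {1,2,4,6,7,8,9}→1  {2,4,5,6,7,8,9}→7  {3,4,5,6,7,8,9}→21
  8 left: {0,1,2,4,6,7,8,9}→1  {1,2,4,5,6,7,8,9}→8  {2,3,4,5,6,7,8,9}→28
  placing 0:d first → 36 extensions
  placing 3:f first → 9 extensions
total linear extensions = 45

45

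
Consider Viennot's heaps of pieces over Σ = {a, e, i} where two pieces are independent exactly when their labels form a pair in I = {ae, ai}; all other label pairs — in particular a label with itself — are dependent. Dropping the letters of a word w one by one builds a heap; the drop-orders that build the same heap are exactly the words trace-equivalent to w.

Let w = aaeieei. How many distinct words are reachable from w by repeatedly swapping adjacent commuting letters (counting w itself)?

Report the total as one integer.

21

piece 0:a — minimal
piece 1:a rests on {0:a}
piece 2:e — minimal
piece 3:i rests on {2:e}
piece 4:e rests on {3:i}
piece 5:e rests on {4:e}
piece 6:i rests on {5:e}
minimal pieces: {0:a, 2:e}
ways to finish when only these pieces remain (= sum over removing one remaining piece with nothing left below it):
  1 left: {1}→1  {6}→1
  2 left: {0,1}→1  {1,6}→2  {5,6}→1
  3 left: {0,1,6}→3  {1,5,6}→3  {4,5,6}→1
  4 left: {0,1,5,6}→6  {1,4,5,6}→4  {3,4,5,6}→1
  5 left: {0,1,4,5,6}→10  {1,3,4,5,6}→5  {2,3,4,5,6}→1
  placing 0:a first → 6 extensions
  placing 2:e first → 15 extensions
total linear extensions = 21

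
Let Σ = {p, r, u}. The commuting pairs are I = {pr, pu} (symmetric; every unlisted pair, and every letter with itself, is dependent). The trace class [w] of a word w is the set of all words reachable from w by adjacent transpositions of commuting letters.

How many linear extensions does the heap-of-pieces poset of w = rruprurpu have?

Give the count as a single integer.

36

0(r) covers ∅
1(r) covers 0:r
2(u) covers 1:r
3(p) covers ∅
4(r) covers 2:u
5(u) covers 4:r
6(r) covers 5:u
7(p) covers 3:p
8(u) covers 6:r
floor of heap: 0:r, 3:p
completions by unplaced set U, small U first (add the entries for U minus each lowest piece of U):
  |U|=1: {7}:1  {8}:1
  |U|=2: {3,7}:1  {6,8}:1  {7,8}:2
  |U|=3: {3,7,8}:3  {5,6,8}:1  {6,7,8}:3
  |U|=4: {3,6,7,8}:6  {4,5,6,8}:1  {5,6,7,8}:4
  |U|=5: {2,4,5,6,8}:1  {3,5,6,7,8}:10  {4,5,6,7,8}:5
  |U|=6: {1,2,4,5,6,8}:1  {2,4,5,6,7,8}:6  {3,4,5,6,7,8}:15
  |U|=7: {0,1,2,4,5,6,8}:1  {1,2,4,5,6,7,8}:7  {2,3,4,5,6,7,8}:21
  start at 0(r): 28
  start at 3(p): 8
sum over floor = 36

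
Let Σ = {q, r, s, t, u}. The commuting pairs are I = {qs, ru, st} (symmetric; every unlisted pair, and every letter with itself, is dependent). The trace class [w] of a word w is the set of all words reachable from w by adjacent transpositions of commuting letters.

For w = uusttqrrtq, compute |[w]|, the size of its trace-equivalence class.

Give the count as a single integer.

piece 0:u — minimal
piece 1:u rests on {0:u}
piece 2:s rests on {1:u}
piece 3:t rests on {1:u}
piece 4:t rests on {3:t}
piece 5:q rests on {4:t}
piece 6:r rests on {2:s, 5:q}
piece 7:r rests on {6:r}
piece 8:t rests on {7:r}
piece 9:q rests on {8:t}
minimal pieces: {0:u}
ways to finish when only these pieces remain (= sum over removing one remaining piece with nothing left below it):
  1 left: {9}→1
  2 left: {8,9}→1
  3 left: {7,8,9}→1
  4 left: {6,7,8,9}→1
  5 left: {2,6,7,8,9}→1  {5,6,7,8,9}→1
  6 left: {2,5,6,7,8,9}→2  {4,5,6,7,8,9}→1
  7 left: {2,4,5,6,7,8,9}→3  {3,4,5,6,7,8,9}→1
  8 left: {2,3,4,5,6,7,8,9}→4
  placing 0:u first → 4 extensions

4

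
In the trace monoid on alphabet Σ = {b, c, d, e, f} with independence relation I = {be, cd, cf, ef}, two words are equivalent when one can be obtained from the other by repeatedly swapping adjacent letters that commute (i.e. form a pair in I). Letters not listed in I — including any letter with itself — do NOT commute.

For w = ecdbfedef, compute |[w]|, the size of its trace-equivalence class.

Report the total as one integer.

12

drop 0:e onto floor
drop 1:c onto {0:e}
drop 2:d onto {0:e}
drop 3:b onto {1:c, 2:d}
drop 4:f onto {3:b}
drop 5:e onto {1:c, 2:d}
drop 6:d onto {4:f, 5:e}
drop 7:e onto {6:d}
drop 8:f onto {6:d}
ground layer = {0:e}
drop-orders for the pieces not yet dropped (sum over which currently-grounded one goes next):
  1 to go: {7} 1  {8} 1
  2 to go: {7,8} 2
  3 to go: {6,7,8} 2
  4 to go: {4,6,7,8} 2  {5,6,7,8} 2
  5 to go: {3,4,6,7,8} 2  {4,5,6,7,8} 4
  6 to go: {3,4,5,6,7,8} 6
  7 to go: {1,3,4,5,6,7,8} 6  {2,3,4,5,6,7,8} 6
  if 0:e drops first: 12 orders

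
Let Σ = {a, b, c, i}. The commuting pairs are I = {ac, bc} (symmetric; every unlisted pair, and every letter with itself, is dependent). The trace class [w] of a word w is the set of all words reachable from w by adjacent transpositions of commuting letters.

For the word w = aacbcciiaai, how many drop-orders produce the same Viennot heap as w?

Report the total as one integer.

20

drop 0:a onto floor
drop 1:a onto {0:a}
drop 2:c onto floor
drop 3:b onto {1:a}
drop 4:c onto {2:c}
drop 5:c onto {4:c}
drop 6:i onto {3:b, 5:c}
drop 7:i onto {6:i}
drop 8:a onto {7:i}
drop 9:a onto {8:a}
drop 10:i onto {9:a}
ground layer = {0:a, 2:c}
drop-orders for the pieces not yet dropped (sum over which currently-grounded one goes next):
  1 to go: {10} 1
  2 to go: {9,10} 1
  3 to go: {8,9,10} 1
  4 to go: {7,8,9,10} 1
  5 to go: {6,7,8,9,10} 1
  6 to go: {3,6,7,8,9,10} 1  {5,6,7,8,9,10} 1
  7 to go: {1,3,6,7,8,9,10} 1  {3,5,6,7,8,9,10} 2  {4,5,6,7,8,9,10} 1
  8 to go: {0,1,3,6,7,8,9,10} 1  {1,3,5,6,7,8,9,10} 3  {2,4,5,6,7,8,9,10} 1  {3,4,5,6,7,8,9,10} 3
  9 to go: {0,1,3,5,6,7,8,9,10} 4  {1,3,4,5,6,7,8,9,10} 6  {2,3,4,5,6,7,8,9,10} 4
  if 0:a drops first: 10 orders
  if 2:c drops first: 10 orders
heap linearizations: 20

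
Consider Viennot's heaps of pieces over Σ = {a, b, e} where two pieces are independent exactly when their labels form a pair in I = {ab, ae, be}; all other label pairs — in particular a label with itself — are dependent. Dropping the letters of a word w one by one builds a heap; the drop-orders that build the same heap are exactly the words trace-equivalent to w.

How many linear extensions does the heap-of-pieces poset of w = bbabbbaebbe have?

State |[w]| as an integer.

1980

drop 0:b onto floor
drop 1:b onto {0:b}
drop 2:a onto floor
drop 3:b onto {1:b}
drop 4:b onto {3:b}
drop 5:b onto {4:b}
drop 6:a onto {2:a}
drop 7:e onto floor
drop 8:b onto {5:b}
drop 9:b onto {8:b}
drop 10:e onto {7:e}
ground layer = {0:b, 2:a, 7:e}
drop-orders for the pieces not yet dropped (sum over which currently-grounded one goes next):
  1 to go: {6} 1  {9} 1  {10} 1
  2 to go: {2,6} 1  {6,9} 2  {6,10} 2  {7,10} 1  {8,9} 1  {9,10} 2
  3 to go: {2,6,9} 3  {2,6,10} 3  {5,8,9} 1  {6,7,10} 3  {6,8,9} 3  {6,9,10} 6  {7,9,10} 3  {8,9,10} 3
  4 to go: {2,6,7,10} 6  {2,6,8,9} 6  {2,6,9,10} 12  {4,5,8,9} 1  {5,6,8,9} 4  {5,8,9,10} 4  {6,7,9,10} 12  {6,8,9,10} 12  {7,8,9,10} 6
  5 to go: {2,5,6,8,9} 10  {2,6,7,9,10} 30  {2,6,8,9,10} 30  {3,4,5,8,9} 1  {4,5,6,8,9} 5  {4,5,8,9,10} 5  {5,6,8,9,10} 20  {5,7,8,9,10} 10  {6,7,8,9,10} 30
  6 to go: {1,3,4,5,8,9} 1  {2,4,5,6,8,9} 15  {2,5,6,8,9,10} 60  {2,6,7,8,9,10} 90  {3,4,5,6,8,9} 6  {3,4,5,8,9,10} 6  {4,5,6,8,9,10} 30  {4,5,7,8,9,10} 15  {5,6,7,8,9,10} 60
  7 to go: {0,1,3,4,5,8,9} 1  {1,3,4,5,6,8,9} 7  {1,3,4,5,8,9,10} 7  {2,3,4,5,6,8,9} 21  {2,4,5,6,8,9,10} 105  {2,5,6,7,8,9,10} 210  {3,4,5,6,8,9,10} 42  {3,4,5,7,8,9,10} 21  {4,5,6,7,8,9,10} 105
  8 to go: {0,1,3,4,5,6,8,9} 8  {0,1,3,4,5,8,9,10} 8  {1,2,3,4,5,6,8,9} 28  {1,3,4,5,6,8,9,10} 56  {1,3,4,5,7,8,9,10} 28  {2,3,4,5,6,8,9,10} 168  {2,4,5,6,7,8,9,10} 420  {3,4,5,6,7,8,9,10} 168
  9 to go: {0,1,2,3,4,5,6,8,9} 36  {0,1,3,4,5,6,8,9,10} 72  {0,1,3,4,5,7,8,9,10} 36  {1,2,3,4,5,6,8,9,10} 252  {1,3,4,5,6,7,8,9,10} 252  {2,3,4,5,6,7,8,9,10} 756
  if 0:b drops first: 1260 orders
  if 2:a drops first: 360 orders
  if 7:e drops first: 360 orders
heap linearizations: 1980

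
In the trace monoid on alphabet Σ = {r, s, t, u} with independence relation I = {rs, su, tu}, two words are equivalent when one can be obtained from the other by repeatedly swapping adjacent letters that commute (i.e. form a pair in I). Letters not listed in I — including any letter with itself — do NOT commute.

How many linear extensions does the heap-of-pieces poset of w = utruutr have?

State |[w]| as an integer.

#0=u has no predecessor
#1=t has no predecessor
#2=r depends on [0:u, 1:t]
#3=u depends on [2:r]
#4=u depends on [3:u]
#5=t depends on [2:r]
#6=r depends on [4:u, 5:t]
sources: [0:u, 1:t]
N(rest) = Σ N(rest − s) over sources s of rest; N(one piece) = 1:
  size 1 → [6]=1
  size 2 → [4,6]=1  [5,6]=1
  size 3 → [3,4,6]=1  [4,5,6]=2
  size 4 → [3,4,5,6]=3
  size 5 → [2,3,4,5,6]=3
  first=0(u) contributes 3
  first=1(t) contributes 3
|[w]| = 6

6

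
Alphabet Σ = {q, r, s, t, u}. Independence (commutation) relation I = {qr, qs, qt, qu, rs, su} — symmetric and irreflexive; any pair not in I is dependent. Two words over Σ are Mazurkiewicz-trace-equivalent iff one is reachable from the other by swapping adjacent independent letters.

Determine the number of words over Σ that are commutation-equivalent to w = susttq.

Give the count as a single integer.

18

#0=s has no predecessor
#1=u has no predecessor
#2=s depends on [0:s]
#3=t depends on [1:u, 2:s]
#4=t depends on [3:t]
#5=q has no predecessor
sources: [0:s, 1:u, 5:q]
N(rest) = Σ N(rest − s) over sources s of rest; N(one piece) = 1:
  size 1 → [4]=1  [5]=1
  size 2 → [3,4]=1  [4,5]=2
  size 3 → [1,3,4]=1  [2,3,4]=1  [3,4,5]=3
  size 4 → [0,2,3,4]=1  [1,2,3,4]=2  [1,3,4,5]=4  [2,3,4,5]=4
  first=0(s) contributes 10
  first=1(u) contributes 5
  first=5(q) contributes 3
|[w]| = 18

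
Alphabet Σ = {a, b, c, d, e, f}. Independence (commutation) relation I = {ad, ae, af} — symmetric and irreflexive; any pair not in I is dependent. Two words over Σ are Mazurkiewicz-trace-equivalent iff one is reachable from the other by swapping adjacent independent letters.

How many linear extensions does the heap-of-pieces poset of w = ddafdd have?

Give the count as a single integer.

piece 0:d — minimal
piece 1:d rests on {0:d}
piece 2:a — minimal
piece 3:f rests on {1:d}
piece 4:d rests on {3:f}
piece 5:d rests on {4:d}
minimal pieces: {0:d, 2:a}
ways to finish when only these pieces remain (= sum over removing one remaining piece with nothing left below it):
  1 left: {2}→1  {5}→1
  2 left: {2,5}→2  {4,5}→1
  3 left: {2,4,5}→3  {3,4,5}→1
  4 left: {1,3,4,5}→1  {2,3,4,5}→4
  placing 0:d first → 5 extensions
  placing 2:a first → 1 extensions
total linear extensions = 6

6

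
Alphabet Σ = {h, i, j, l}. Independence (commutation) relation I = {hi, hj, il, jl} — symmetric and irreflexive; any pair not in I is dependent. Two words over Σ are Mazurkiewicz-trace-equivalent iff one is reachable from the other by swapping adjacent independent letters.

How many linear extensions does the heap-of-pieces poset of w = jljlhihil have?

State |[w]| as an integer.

126

#0=j has no predecessor
#1=l has no predecessor
#2=j depends on [0:j]
#3=l depends on [1:l]
#4=h depends on [3:l]
#5=i depends on [2:j]
#6=h depends on [4:h]
#7=i depends on [5:i]
#8=l depends on [6:h]
sources: [0:j, 1:l]
N(rest) = Σ N(rest − s) over sources s of rest; N(one piece) = 1:
  size 1 → [7]=1  [8]=1
  size 2 → [5,7]=1  [6,8]=1  [7,8]=2
  size 3 → [2,5,7]=1  [4,6,8]=1  [5,7,8]=3  [6,7,8]=3
  size 4 → [0,2,5,7]=1  [2,5,7,8]=4  [3,4,6,8]=1  [4,6,7,8]=4  [5,6,7,8]=6
  size 5 → [0,2,5,7,8]=5  [1,3,4,6,8]=1  [2,5,6,7,8]=10  [3,4,6,7,8]=5  [4,5,6,7,8]=10
  size 6 → [0,2,5,6,7,8]=15  [1,3,4,6,7,8]=6  [2,4,5,6,7,8]=20  [3,4,5,6,7,8]=15
  size 7 → [0,2,4,5,6,7,8]=35  [1,3,4,5,6,7,8]=21  [2,3,4,5,6,7,8]=35
  first=0(j) contributes 56
  first=1(l) contributes 70
|[w]| = 126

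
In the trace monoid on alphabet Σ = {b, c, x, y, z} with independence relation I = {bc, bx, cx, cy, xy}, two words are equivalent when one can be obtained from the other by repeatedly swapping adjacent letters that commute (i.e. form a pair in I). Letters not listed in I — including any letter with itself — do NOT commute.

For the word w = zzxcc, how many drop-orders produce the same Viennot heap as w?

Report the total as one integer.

#0=z has no predecessor
#1=z depends on [0:z]
#2=x depends on [1:z]
#3=c depends on [1:z]
#4=c depends on [3:c]
sources: [0:z]
N(rest) = Σ N(rest − s) over sources s of rest; N(one piece) = 1:
  size 1 → [2]=1  [4]=1
  size 2 → [2,4]=2  [3,4]=1
  size 3 → [2,3,4]=3
  first=0(z) contributes 3

3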